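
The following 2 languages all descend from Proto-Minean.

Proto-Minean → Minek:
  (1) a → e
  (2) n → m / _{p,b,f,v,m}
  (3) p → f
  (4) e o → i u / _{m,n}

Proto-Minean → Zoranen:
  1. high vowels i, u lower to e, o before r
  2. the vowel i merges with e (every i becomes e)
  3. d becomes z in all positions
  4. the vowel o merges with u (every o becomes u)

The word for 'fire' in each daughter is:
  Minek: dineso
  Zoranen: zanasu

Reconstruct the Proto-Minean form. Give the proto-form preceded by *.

*danaso

Position 4: Minek has e, Zoranen has a. Zoranen preserves a here (none of its changes turn any other segment into a), so the proto-segment is *a.
Position 2: Minek has i, Zoranen has a. Zoranen preserves a here (none of its changes turn any other segment into a), so the proto-segment is *a.
Position 1: Minek has d, Zoranen has z. Minek preserves d here (none of its changes turn any other segment into d), so the proto-segment is *d.
Verify the candidate proto-form against each daughter:
Minek: *danaso
  danaso → deneso   [vowel merger]
  deneso (rule 2 does not apply)
  deneso (rule 3 does not apply)
  deneso → dineso   [pre-nasal raising]
  giving Minek dineso.
Zoranen: *danaso > zanaso > zanasu  (by unconditioned shift, vowel merger)
No other proto-form is consistent with every reflex, so the reconstruction is *danaso.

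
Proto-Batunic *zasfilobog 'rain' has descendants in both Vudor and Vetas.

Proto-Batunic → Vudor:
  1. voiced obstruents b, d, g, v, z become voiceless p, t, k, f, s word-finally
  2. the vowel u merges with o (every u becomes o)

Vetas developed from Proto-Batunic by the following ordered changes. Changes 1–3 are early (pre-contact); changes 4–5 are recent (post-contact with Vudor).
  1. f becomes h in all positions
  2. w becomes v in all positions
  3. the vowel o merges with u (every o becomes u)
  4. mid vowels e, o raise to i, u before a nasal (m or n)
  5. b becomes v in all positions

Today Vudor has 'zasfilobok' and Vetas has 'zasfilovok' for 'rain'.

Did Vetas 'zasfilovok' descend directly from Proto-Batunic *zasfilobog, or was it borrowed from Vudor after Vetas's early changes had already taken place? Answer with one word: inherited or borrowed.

borrowed

If inherited, *zasfilobog would pass through all of Vetas's changes:
Vetas: start from *zasfilobog.
  rule 1 (unconditioned shift): zasfilobog → zashilobog
  rule 2: no change — zashilobog
  rule 3 (vowel merger): zashilobog → zashilubug
  rule 4: no change — zashilubug
  rule 5 (unconditioned shift): zashilubug → zashiluvug
  ⇒ Vetas zashiluvug
If borrowed from Vudor 'zasfilobok' after the early changes, it would undergo only the recent ones:
  rule 4 (pre-nasal raising): no change (zasfilobok)
  rule 5 (unconditioned shift): zasfilobok → zasfilovok
  ⇒ as a loan: zasfilovok
Vetas 'zasfilovok' matches the loan outcome 'zasfilovok', not the inherited 'zashiluvug' — it skipped the early Vetas changes, so it was borrowed from Vudor.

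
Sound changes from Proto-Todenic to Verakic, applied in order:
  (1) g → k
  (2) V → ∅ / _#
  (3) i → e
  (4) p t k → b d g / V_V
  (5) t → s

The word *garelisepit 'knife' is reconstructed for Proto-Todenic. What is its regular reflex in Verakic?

Verakic: *garelisepit > karelisepit > karelesepet > karelesebet > karelesebes  (by unconditioned shift, vowel merger, intervocalic voicing, unconditioned shift)

karelesebes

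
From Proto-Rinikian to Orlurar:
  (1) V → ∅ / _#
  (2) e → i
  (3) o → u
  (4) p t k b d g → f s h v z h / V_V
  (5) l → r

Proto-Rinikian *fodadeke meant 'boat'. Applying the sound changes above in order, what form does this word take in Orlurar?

fuzazik

Orlurar: start from *fodadeke.
  rule 1 (apocope): fodadeke → fodadek
  rule 2 (vowel merger): fodadek → fodadik
  rule 3 (vowel merger): fodadik → fudadik
  rule 4 (intervocalic lenition): fudadik → fuzazik
  rule 5: no change — fuzazik
  ⇒ Orlurar fuzazik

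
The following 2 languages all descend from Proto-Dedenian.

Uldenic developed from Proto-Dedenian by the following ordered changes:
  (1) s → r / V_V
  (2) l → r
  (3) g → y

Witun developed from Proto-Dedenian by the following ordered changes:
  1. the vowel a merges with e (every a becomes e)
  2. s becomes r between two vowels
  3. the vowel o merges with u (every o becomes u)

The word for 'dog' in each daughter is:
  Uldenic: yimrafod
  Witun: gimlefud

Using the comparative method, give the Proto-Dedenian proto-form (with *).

Position 7: Uldenic has o, Witun has u. Uldenic preserves o here (none of its changes turn any other segment into o), so the proto-segment is *o.
Position 1: Uldenic has y, Witun has g. Witun preserves g here (none of its changes turn any other segment into g), so the proto-segment is *g.
This points to *gimlafod. Verify forward in each daughter:
Uldenic: start from *gimlafod.
  rule 1: no change — gimlafod
  rule 2 (unconditioned shift): gimlafod → gimrafod
  rule 3 (unconditioned shift): gimrafod → yimrafod
  ⇒ Uldenic yimrafod
Witun: start from *gimlafod.
  rule 1 (vowel merger): gimlafod → gimlefod
  rule 2: no change — gimlefod
  rule 3 (vowel merger): gimlefod → gimlefud
  ⇒ Witun gimlefud
*gimlafod is the unique common source.

*gimlafod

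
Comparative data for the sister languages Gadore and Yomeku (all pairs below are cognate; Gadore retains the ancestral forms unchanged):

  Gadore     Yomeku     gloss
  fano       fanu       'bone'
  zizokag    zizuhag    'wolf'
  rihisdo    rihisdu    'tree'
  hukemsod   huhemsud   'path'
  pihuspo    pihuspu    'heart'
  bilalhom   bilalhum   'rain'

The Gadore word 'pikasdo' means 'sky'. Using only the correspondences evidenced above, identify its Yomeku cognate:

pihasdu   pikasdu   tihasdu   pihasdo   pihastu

zizokag ~ zizuhag — Gadore k corresponds to Yomeku h between vowels (before a back vowel).
fano ~ fanu, rihisdo ~ rihisdu — Gadore o corresponds to Yomeku u word-finally.
Applying these to Gadore 'pikasdo':
  pikasdo → pihasdo   (k→h between vowels (before a back vowel))
  pihasdo → pihasdu   (o→u word-finally)
So the Yomeku cognate is 'pihasdu'.

pihasdu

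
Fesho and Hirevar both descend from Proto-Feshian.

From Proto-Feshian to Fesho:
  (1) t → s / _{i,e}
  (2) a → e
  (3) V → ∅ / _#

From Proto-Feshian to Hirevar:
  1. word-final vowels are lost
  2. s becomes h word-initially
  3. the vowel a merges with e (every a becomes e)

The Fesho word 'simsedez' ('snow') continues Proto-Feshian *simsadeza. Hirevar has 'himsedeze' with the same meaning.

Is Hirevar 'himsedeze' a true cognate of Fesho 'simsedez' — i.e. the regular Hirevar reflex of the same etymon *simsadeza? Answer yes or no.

no

Derive the expected Hirevar reflex of *simsadeza:
Hirevar: *simsadeza
  simsadeza → simsadez   [apocope]
  simsadez → himsadez   [debuccalisation]
  himsadez → himsedez   [vowel merger]
  giving Hirevar himsedez.
The regular Hirevar reflex would be 'himsedez', but the attested form is 'himsedeze'. The correspondence is irregular, so they are not cognates (the Hirevar form has a different source).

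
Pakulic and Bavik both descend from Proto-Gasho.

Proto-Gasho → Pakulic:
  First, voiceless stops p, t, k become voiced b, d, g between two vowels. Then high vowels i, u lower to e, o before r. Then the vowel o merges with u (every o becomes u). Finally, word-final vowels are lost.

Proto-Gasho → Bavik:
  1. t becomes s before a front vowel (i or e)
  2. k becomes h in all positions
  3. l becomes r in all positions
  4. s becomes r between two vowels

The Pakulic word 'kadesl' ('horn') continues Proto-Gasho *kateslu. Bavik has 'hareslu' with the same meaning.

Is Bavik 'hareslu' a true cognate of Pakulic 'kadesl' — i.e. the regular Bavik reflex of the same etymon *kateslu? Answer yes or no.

Derive the expected Bavik reflex of *kateslu:
Bavik: start from *kateslu.
  rule 1 (palatalisation): kateslu → kaseslu
  rule 2 (unconditioned shift): kaseslu → haseslu
  rule 3 (unconditioned shift): haseslu → hasesru
  rule 4 (rhotacism): hasesru → haresru
  ⇒ Bavik haresru
The regular Bavik reflex would be 'haresru', but the attested form is 'hareslu'. The correspondence is irregular, so they are not cognates (the Bavik form has a different source).

no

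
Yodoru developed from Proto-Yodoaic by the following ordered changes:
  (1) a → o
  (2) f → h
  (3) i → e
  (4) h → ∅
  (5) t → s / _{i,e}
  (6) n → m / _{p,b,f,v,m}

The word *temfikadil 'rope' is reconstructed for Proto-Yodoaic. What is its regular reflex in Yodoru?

semekodel

Yodoru: *temfikadil > temfikodil > temhikodil > temhekodel > temekodel > semekodel  (by vowel merger, unconditioned shift, vowel merger, h-loss, palatalisation)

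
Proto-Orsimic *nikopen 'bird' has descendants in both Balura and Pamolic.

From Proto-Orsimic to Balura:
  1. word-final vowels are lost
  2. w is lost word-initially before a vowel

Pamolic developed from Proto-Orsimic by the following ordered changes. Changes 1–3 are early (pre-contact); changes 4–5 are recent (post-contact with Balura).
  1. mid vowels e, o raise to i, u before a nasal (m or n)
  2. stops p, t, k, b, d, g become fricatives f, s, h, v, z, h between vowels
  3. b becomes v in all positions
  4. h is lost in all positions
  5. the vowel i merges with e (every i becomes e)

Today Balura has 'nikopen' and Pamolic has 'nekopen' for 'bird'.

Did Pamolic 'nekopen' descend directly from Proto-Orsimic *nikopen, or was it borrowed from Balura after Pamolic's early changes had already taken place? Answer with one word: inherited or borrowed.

borrowed

If inherited, *nikopen would pass through all of Pamolic's changes:
Pamolic: *nikopen > nikopin > nihofin > niofin > neofen  (by pre-nasal raising, intervocalic lenition, h-loss, vowel merger)
If borrowed from Balura 'nikopen' after the early changes, it would undergo only the recent ones:
  rule 4 (h-loss): no change (nikopen)
  rule 5 (vowel merger): nikopen → nekopen
  ⇒ as a loan: nekopen
Pamolic 'nekopen' matches the loan outcome 'nekopen', not the inherited 'neofen' — it skipped the early Pamolic changes, so it was borrowed from Balura.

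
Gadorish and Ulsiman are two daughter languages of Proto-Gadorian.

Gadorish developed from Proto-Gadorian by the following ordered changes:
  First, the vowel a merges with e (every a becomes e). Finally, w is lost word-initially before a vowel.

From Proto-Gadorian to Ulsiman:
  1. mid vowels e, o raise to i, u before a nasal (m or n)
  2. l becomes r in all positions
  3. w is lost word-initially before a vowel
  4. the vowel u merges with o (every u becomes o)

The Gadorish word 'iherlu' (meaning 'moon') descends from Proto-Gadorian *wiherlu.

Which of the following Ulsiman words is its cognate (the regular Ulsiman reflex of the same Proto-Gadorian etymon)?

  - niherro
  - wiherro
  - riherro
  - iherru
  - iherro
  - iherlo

Ulsiman: *wiherlu
  wiherlu (rule 1 does not apply)
  wiherlu → wiherru   [unconditioned shift]
  wiherru → iherru   [glide loss]
  iherru → iherro   [vowel merger]
  giving Ulsiman iherro.

iherro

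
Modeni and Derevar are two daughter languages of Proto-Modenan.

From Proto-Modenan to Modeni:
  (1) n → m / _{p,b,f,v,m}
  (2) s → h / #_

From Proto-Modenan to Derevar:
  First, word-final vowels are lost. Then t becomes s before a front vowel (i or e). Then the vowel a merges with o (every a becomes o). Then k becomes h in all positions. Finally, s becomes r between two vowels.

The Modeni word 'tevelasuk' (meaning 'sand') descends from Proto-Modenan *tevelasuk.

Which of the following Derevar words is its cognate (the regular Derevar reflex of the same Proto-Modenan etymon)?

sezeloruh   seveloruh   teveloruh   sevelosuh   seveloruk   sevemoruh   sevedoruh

Derevar: *tevelasuk > sevelasuk > sevelosuk > sevelosuh > seveloruh  (by palatalisation, vowel merger, unconditioned shift, rhotacism)
Only 'seveloruh' matches the regular Derevar development of *tevelasuk.

seveloruh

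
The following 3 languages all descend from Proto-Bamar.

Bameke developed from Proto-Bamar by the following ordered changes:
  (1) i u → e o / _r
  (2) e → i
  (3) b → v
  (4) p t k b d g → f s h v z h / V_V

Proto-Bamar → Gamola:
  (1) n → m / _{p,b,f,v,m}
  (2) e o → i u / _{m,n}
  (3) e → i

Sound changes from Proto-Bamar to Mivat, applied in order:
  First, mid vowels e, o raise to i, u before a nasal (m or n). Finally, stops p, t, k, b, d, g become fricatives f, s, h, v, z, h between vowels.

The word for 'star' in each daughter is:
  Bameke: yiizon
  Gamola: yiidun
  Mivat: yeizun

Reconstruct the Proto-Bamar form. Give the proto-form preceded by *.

*yeidon

Position 2: Bameke has i, Gamola has i, Mivat has e. Mivat preserves e here (none of its changes turn any other segment into e), so the proto-segment is *e.
Position 5: Bameke has o, Gamola has u, Mivat has u. Taking the neighbouring segments as reconstructed: Bameke o can only go back to *o; Gamola u could go back to *o or *u; Mivat u could go back to *o or *u — the one source consistent with every daughter is *o.
Position 4: Bameke has z, Gamola has d, Mivat has z. Gamola preserves d here (none of its changes turn any other segment into d), so the proto-segment is *d.
This points to *yeidon. Verify forward in each daughter:
Bameke: start from *yeidon.
  rule 1: no change — yeidon
  rule 2 (vowel merger): yeidon → yiidon
  rule 3: no change — yiidon
  rule 4 (intervocalic lenition): yiidon → yiizon
  ⇒ Bameke yiizon
Gamola: start from *yeidon.
  rule 1: no change — yeidon
  rule 2 (pre-nasal raising): yeidon → yeidun
  rule 3 (vowel merger): yeidun → yiidun
  ⇒ Gamola yiidun
Mivat: *yeidon > yeidun > yeizun  (by pre-nasal raising, intervocalic lenition)
*yeidon is the unique common source.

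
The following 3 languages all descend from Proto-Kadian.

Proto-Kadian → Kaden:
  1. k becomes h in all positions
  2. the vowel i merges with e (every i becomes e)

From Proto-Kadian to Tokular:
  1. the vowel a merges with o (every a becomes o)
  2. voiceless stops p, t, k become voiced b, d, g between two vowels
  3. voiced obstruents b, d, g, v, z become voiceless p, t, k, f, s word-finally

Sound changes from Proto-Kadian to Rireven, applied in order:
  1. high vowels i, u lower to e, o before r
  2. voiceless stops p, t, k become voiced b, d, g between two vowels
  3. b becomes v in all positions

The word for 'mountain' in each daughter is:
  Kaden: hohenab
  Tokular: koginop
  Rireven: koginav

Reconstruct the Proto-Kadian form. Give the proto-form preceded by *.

*kokinab

Position 1: Kaden has h, Tokular has k, Rireven has k. Rireven preserves k here (none of its changes turn any other segment into k), so the proto-segment is *k.
Position 6: Kaden has a, Tokular has o, Rireven has a. Kaden preserves a here (none of its changes turn any other segment into a), so the proto-segment is *a.
Verify the candidate proto-form against each daughter:
Kaden: *kokinab > hohinab > hohenab  (by unconditioned shift, vowel merger)
Tokular: *kokinab
  kokinab → kokinob   [vowel merger]
  kokinob → koginob   [intervocalic voicing]
  koginob → koginop   [final devoicing]
  giving Tokular koginop.
Rireven: *kokinab
  kokinab (rule 1 does not apply)
  kokinab → koginab   [intervocalic voicing]
  koginab → koginav   [unconditioned shift]
  giving Rireven koginav.
No other proto-form is consistent with every reflex, so the reconstruction is *kokinab.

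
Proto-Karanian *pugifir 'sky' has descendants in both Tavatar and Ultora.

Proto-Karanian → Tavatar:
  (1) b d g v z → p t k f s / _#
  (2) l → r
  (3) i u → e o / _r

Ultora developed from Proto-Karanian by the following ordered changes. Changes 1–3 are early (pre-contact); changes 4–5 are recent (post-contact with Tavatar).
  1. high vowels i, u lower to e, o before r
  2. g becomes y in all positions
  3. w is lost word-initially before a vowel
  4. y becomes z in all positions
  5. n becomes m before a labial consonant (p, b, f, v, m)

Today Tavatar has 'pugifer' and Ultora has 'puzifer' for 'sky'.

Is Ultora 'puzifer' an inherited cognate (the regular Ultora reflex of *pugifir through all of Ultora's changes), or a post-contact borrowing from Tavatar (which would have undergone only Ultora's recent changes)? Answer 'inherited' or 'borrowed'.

inherited

If inherited, *pugifir would pass through all of Ultora's changes:
Ultora: start from *pugifir.
  rule 1 (pre-rhotic lowering): pugifir → pugifer
  rule 2 (unconditioned shift): pugifer → puyifer
  rule 3: no change — puyifer
  rule 4 (unconditioned shift): puyifer → puzifer
  rule 5: no change — puzifer
  ⇒ Ultora puzifer
If borrowed from Tavatar 'pugifer' after the early changes, it would undergo only the recent ones:
  rule 4 (unconditioned shift): no change (pugifer)
  rule 5 (nasal place assimilation): no change (pugifer)
  ⇒ as a loan: pugifer
Ultora 'puzifer' matches the inherited outcome exactly, so it is an inherited cognate, not a loan.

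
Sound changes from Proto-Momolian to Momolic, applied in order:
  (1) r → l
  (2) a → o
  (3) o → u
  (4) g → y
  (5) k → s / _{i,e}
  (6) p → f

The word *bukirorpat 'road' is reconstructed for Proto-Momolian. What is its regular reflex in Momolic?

Momolic: start from *bukirorpat.
  rule 1 (unconditioned shift): bukirorpat → bukilolpat
  rule 2 (vowel merger): bukilolpat → bukilolpot
  rule 3 (vowel merger): bukilolpot → bukilulput
  rule 4: no change — bukilulput
  rule 5 (palatalisation): bukilulput → busilulput
  rule 6 (unconditioned shift): busilulput → busilulfut
  ⇒ Momolic busilulfut

busilulfut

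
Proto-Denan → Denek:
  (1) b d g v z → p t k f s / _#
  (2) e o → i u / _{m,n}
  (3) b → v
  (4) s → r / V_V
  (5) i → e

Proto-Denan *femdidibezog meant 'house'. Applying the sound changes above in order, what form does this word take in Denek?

Denek: start from *femdidibezog.
  rule 1 (final devoicing): femdidibezog → femdidibezok
  rule 2 (pre-nasal raising): femdidibezok → fimdidibezok
  rule 3 (unconditioned shift): fimdidibezok → fimdidivezok
  rule 4: no change — fimdidivezok
  rule 5 (vowel merger): fimdidivezok → femdedevezok
  ⇒ Denek femdedevezok

femdedevezok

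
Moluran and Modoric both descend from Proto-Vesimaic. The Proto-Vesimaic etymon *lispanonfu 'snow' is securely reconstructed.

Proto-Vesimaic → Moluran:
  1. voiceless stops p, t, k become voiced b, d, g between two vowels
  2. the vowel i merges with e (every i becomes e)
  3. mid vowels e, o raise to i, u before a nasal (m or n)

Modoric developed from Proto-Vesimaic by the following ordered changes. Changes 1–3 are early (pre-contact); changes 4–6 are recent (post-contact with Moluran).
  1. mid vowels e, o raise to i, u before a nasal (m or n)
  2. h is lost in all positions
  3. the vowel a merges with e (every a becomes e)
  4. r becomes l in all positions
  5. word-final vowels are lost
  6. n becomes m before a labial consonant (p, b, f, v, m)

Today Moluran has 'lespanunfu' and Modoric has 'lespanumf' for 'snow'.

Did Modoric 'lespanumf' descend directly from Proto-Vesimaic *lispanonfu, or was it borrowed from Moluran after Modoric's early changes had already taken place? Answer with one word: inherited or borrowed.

borrowed

If inherited, *lispanonfu would pass through all of Modoric's changes:
Modoric: start from *lispanonfu.
  rule 1 (pre-nasal raising): lispanonfu → lispanunfu
  rule 2: no change — lispanunfu
  rule 3 (vowel merger): lispanunfu → lispenunfu
  rule 4: no change — lispenunfu
  rule 5 (apocope): lispenunfu → lispenunf
  rule 6 (nasal place assimilation): lispenunf → lispenumf
  ⇒ Modoric lispenumf
If borrowed from Moluran 'lespanunfu' after the early changes, it would undergo only the recent ones:
  rule 4 (unconditioned shift): no change (lespanunfu)
  rule 5 (apocope): lespanunfu → lespanunf
  rule 6 (nasal place assimilation): lespanunf → lespanumf
  ⇒ as a loan: lespanumf
Modoric 'lespanumf' matches the loan outcome 'lespanumf', not the inherited 'lispenumf' — it skipped the early Modoric changes, so it was borrowed from Moluran.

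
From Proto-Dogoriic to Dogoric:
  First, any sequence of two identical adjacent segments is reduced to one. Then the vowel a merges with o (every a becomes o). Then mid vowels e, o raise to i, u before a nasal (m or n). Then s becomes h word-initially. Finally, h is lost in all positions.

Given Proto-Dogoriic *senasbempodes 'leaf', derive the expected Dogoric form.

inosbimpodes

Dogoric: *senasbempodes > senosbempodes > sinosbimpodes > hinosbimpodes > inosbimpodes  (by vowel merger, pre-nasal raising, debuccalisation, h-loss)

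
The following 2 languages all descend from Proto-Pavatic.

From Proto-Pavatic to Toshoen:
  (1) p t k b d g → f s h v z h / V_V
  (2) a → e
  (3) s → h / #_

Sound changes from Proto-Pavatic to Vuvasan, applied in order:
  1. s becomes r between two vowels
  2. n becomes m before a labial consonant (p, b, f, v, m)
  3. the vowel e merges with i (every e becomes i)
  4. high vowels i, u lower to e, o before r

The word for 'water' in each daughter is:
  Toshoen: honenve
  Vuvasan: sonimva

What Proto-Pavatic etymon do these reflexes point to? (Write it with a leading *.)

*sonenva

Position 1: Toshoen has h, Vuvasan has s. Vuvasan preserves s here (none of its changes turn any other segment into s), so the proto-segment is *s.
Position 7: Toshoen has e, Vuvasan has a. Vuvasan preserves a here (none of its changes turn any other segment into a), so the proto-segment is *a.
Continuing position by position gives *sonenva; check it forward:
Toshoen: *sonenva
  sonenva (rule 1 does not apply)
  sonenva → sonenve   [vowel merger]
  sonenve → honenve   [debuccalisation]
  giving Toshoen honenve.
Vuvasan: *sonenva
  sonenva (rule 1 does not apply)
  sonenva → sonemva   [nasal place assimilation]
  sonemva → sonimva   [vowel merger]
  sonimva (rule 4 does not apply)
  giving Vuvasan sonimva.
*sonenva is the unique common source.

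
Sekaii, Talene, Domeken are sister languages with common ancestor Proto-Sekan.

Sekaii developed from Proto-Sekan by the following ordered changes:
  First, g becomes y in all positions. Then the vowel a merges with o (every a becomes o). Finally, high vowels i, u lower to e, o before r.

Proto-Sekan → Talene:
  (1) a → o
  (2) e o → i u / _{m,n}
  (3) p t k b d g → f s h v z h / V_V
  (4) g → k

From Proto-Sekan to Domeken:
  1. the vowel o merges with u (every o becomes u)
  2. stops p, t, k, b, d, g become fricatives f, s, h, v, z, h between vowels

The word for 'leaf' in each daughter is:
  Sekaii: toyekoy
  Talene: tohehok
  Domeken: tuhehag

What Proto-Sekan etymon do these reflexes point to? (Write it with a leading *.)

Position 5: Sekaii has k, Talene has h, Domeken has h. Sekaii preserves k here (none of its changes turn any other segment into k), so the proto-segment is *k.
Position 7: Sekaii has y, Talene has k, Domeken has g. Domeken preserves g here (none of its changes turn any other segment into g), so the proto-segment is *g.
Verify the candidate proto-form against each daughter:
Sekaii: *togekag
  togekag → toyekay   [unconditioned shift]
  toyekay → toyekoy   [vowel merger]
  toyekoy (rule 3 does not apply)
  giving Sekaii toyekoy.
Talene: start from *togekag.
  rule 1 (vowel merger): togekag → togekog
  rule 2: no change — togekog
  rule 3 (intervocalic lenition): togekog → tohehog
  rule 4 (unconditioned shift): tohehog → tohehok
  ⇒ Talene tohehok
Domeken: *togekag > tugekag > tuhehag  (by vowel merger, intervocalic lenition)
Only *togekag yields all of Sekaii toyekoy, Talene tohehok, Domeken tuhehag.

*togekag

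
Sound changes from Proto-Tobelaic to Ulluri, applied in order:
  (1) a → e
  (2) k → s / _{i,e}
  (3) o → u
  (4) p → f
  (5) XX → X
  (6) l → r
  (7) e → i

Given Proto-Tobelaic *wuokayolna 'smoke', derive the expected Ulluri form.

Ulluri: *wuokayolna > wuokeyolne > wuoseyolne > wuuseyulne > wuseyulne > wuseyurne > wusiyurni  (by vowel merger, palatalisation, vowel merger, degemination, unconditioned shift, vowel merger)

wusiyurni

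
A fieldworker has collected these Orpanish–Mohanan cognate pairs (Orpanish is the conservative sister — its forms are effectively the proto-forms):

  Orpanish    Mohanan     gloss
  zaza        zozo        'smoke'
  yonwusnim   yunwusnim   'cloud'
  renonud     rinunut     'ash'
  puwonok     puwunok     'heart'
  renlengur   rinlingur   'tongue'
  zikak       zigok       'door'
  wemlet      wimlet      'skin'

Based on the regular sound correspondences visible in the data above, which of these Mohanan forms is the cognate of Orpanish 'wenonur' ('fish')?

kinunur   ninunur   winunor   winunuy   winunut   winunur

winunur

renonud ~ rinunut, renlengur ~ rinlingur — Orpanish e corresponds to Mohanan i after a consonant, before a nasal.
yonwusnim ~ yunwusnim, renonud ~ rinunut — Orpanish o corresponds to Mohanan u after a consonant, before a nasal.
Applying these to Orpanish 'wenonur':
  wenonur → winonur   (e→i after a consonant, before a nasal)
  winonur → winunur   (o→u after a consonant, before a nasal)
So the Mohanan cognate is 'winunur'.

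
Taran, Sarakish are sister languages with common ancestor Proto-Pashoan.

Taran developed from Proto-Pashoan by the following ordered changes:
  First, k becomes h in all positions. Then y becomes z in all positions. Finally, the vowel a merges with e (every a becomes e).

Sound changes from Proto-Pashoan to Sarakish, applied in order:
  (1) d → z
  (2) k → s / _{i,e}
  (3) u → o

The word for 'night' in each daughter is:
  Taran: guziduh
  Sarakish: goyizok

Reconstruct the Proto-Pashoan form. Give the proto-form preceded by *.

*guyiduk

Position 5: Taran has d, Sarakish has z. Taran preserves d here (none of its changes turn any other segment into d), so the proto-segment is *d.
Position 7: Taran has h, Sarakish has k. Sarakish preserves k here (none of its changes turn any other segment into k), so the proto-segment is *k.
Position 3: Taran has z, Sarakish has y. Sarakish preserves y here (none of its changes turn any other segment into y), so the proto-segment is *y.
Verify the candidate proto-form against each daughter:
Taran: start from *guyiduk.
  rule 1 (unconditioned shift): guyiduk → guyiduh
  rule 2 (unconditioned shift): guyiduh → guziduh
  rule 3: no change — guziduh
  ⇒ Taran guziduh
Sarakish: *guyiduk > guyizuk > goyizok  (by unconditioned shift, vowel merger)
No other proto-form is consistent with every reflex, so the reconstruction is *guyiduk.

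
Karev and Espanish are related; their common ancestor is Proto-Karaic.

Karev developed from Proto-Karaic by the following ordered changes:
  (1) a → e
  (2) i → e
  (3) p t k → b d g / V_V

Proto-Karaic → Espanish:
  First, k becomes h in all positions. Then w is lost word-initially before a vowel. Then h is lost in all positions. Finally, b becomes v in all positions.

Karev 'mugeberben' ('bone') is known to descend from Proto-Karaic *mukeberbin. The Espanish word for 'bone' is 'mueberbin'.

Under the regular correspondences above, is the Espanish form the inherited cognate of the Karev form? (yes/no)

Derive the expected Espanish reflex of *mukeberbin:
Espanish: start from *mukeberbin.
  rule 1 (unconditioned shift): mukeberbin → muheberbin
  rule 2: no change — muheberbin
  rule 3 (h-loss): muheberbin → mueberbin
  rule 4 (unconditioned shift): mueberbin → muevervin
  ⇒ Espanish muevervin
The regular Espanish reflex would be 'muevervin', but the attested form is 'mueberbin'. The correspondence is irregular, so they are not cognates (the Espanish form has a different source).

no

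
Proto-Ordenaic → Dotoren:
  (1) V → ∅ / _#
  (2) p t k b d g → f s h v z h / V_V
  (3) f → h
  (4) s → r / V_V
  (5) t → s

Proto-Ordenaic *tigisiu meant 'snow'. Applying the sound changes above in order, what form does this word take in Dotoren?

sihiri

Dotoren: *tigisiu
  tigisiu → tigisi   [apocope]
  tigisi → tihisi   [intervocalic lenition]
  tihisi (rule 3 does not apply)
  tihisi → tihiri   [rhotacism]
  tihiri → sihiri   [unconditioned shift]
  giving Dotoren sihiri.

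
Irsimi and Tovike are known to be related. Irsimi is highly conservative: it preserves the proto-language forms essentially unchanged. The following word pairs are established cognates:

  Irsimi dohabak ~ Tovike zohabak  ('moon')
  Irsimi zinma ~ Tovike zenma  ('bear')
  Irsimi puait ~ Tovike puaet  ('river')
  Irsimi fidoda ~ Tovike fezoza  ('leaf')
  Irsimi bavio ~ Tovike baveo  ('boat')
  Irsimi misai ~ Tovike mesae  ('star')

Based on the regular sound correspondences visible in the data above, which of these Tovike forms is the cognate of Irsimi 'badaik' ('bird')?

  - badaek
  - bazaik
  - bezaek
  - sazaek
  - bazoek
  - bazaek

fidoda ~ fezoza — Irsimi d corresponds to Tovike z between vowels (before a back vowel).
puait ~ puaet — Irsimi i corresponds to Tovike e after a vowel, before a consonant other than r, m, n, p, b, f, v.
Applying these to Irsimi 'badaik':
  badaik → bazaik   (d→z between vowels (before a back vowel))
  bazaik → bazaek   (i→e after a vowel, before a consonant other than r, m, n, p, b, f, v)
So the Tovike cognate is 'bazaek'.

bazaek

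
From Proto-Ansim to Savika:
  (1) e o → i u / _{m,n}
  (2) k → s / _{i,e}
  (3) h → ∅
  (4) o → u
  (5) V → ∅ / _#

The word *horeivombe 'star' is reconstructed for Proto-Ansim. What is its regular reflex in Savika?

ureivumb

Savika: *horeivombe
  horeivombe → horeivumbe   [pre-nasal raising]
  horeivumbe (rule 2 does not apply)
  horeivumbe → oreivumbe   [h-loss]
  oreivumbe → ureivumbe   [vowel merger]
  ureivumbe → ureivumb   [apocope]
  giving Savika ureivumb.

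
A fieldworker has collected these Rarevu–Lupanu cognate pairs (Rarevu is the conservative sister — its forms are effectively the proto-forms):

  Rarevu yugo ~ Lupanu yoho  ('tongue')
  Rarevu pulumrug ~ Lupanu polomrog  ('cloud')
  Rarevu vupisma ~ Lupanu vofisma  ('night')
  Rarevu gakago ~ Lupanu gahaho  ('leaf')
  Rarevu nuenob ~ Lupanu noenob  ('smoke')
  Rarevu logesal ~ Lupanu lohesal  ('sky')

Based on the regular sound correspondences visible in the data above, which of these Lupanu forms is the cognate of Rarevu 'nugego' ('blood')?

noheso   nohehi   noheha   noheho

noheho

yugo ~ yoho, pulumrug ~ polomrog — Rarevu u corresponds to Lupanu o after a consonant, before a consonant other than r, m, n, p, b, f, v.
logesal ~ lohesal — Rarevu g corresponds to Lupanu h between vowels (before a front vowel).
yugo ~ yoho, gakago ~ gahaho — Rarevu g corresponds to Lupanu h between vowels (before a back vowel).
Applying these to Rarevu 'nugego':
  nugego → nogego   (u→o after a consonant, before a consonant other than r, m, n, p, b, f, v)
  nogego → nohego   (g→h between vowels (before a front vowel))
  nohego → noheho   (g→h between vowels (before a back vowel))
So the Lupanu cognate is 'noheho'.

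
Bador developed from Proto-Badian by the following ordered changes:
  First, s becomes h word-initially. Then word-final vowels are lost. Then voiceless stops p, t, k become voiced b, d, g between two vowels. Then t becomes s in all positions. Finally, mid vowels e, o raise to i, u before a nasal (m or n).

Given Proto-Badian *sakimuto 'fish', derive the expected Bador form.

hagimus

Bador: start from *sakimuto.
  rule 1 (debuccalisation): sakimuto → hakimuto
  rule 2 (apocope): hakimuto → hakimut
  rule 3 (intervocalic voicing): hakimut → hagimut
  rule 4 (unconditioned shift): hagimut → hagimus
  rule 5: no change — hagimus
  ⇒ Bador hagimus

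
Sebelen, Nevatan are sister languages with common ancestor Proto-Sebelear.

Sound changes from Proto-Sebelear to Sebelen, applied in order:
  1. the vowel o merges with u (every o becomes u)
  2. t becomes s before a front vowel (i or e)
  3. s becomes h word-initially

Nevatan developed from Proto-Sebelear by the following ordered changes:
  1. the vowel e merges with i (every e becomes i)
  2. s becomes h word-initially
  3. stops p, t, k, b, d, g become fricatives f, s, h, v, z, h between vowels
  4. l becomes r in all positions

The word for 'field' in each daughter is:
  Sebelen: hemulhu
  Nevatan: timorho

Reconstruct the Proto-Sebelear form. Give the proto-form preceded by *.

Position 7: Sebelen has u, Nevatan has o. Nevatan preserves o here (none of its changes turn any other segment into o), so the proto-segment is *o.
Position 5: Sebelen has l, Nevatan has r. Sebelen preserves l here (none of its changes turn any other segment into l), so the proto-segment is *l.
This points to *temolho. Verify forward in each daughter:
Sebelen: *temolho > temulhu > semulhu > hemulhu  (by vowel merger, palatalisation, debuccalisation)
Nevatan: start from *temolho.
  rule 1 (vowel merger): temolho → timolho
  rule 2: no change — timolho
  rule 3: no change — timolho
  rule 4 (unconditioned shift): timolho → timorho
  ⇒ Nevatan timorho
Only *temolho yields all of Sebelen hemulhu, Nevatan timorho.

*temolho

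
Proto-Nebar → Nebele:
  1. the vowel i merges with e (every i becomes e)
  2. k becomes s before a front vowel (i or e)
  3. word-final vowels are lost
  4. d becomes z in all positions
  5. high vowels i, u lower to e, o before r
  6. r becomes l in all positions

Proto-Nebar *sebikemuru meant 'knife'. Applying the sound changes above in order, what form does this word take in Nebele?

sebesemol

Nebele: *sebikemuru
  sebikemuru → sebekemuru   [vowel merger]
  sebekemuru → sebesemuru   [palatalisation]
  sebesemuru → sebesemur   [apocope]
  sebesemur (rule 4 does not apply)
  sebesemur → sebesemor   [pre-rhotic lowering]
  sebesemor → sebesemol   [unconditioned shift]
  giving Nebele sebesemol.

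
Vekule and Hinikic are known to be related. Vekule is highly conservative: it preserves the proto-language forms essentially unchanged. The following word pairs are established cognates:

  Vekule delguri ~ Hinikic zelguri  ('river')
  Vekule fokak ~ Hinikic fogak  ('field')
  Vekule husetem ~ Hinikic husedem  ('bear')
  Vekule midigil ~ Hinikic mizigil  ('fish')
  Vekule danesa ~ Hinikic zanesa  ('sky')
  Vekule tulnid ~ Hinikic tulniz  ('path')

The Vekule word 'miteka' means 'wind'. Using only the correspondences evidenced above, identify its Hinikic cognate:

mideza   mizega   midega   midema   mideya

midega

husetem ~ husedem — Vekule t corresponds to Hinikic d between vowels (before a front vowel).
fokak ~ fogak — Vekule k corresponds to Hinikic g between vowels (before a back vowel).
Applying these to Vekule 'miteka':
  miteka → mideka   (t→d between vowels (before a front vowel))
  mideka → midega   (k→g between vowels (before a back vowel))
So the Hinikic cognate is 'midega'.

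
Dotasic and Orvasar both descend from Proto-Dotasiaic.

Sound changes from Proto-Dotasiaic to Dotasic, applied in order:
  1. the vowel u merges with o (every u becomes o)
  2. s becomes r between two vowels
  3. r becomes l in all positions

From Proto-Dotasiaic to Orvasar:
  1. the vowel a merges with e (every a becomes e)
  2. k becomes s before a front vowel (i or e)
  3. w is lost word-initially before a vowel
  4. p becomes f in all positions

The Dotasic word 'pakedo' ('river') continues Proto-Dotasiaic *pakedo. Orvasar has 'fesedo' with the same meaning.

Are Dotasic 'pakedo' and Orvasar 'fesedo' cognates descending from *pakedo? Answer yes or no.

yes

Derive the expected Orvasar reflex of *pakedo:
Orvasar: *pakedo
  pakedo → pekedo   [vowel merger]
  pekedo → pesedo   [palatalisation]
  pesedo (rule 3 does not apply)
  pesedo → fesedo   [unconditioned shift]
  giving Orvasar fesedo.
Orvasar 'fesedo' matches the regular reflex exactly, so the pair is cognate.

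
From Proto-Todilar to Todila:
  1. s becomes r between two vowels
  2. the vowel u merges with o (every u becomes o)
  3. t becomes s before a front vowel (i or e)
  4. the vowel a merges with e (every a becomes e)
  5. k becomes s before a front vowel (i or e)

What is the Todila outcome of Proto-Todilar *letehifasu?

lesehifero

Todila: *letehifasu > letehifaru > letehifaro > lesehifaro > lesehifero  (by rhotacism, vowel merger, palatalisation, vowel merger)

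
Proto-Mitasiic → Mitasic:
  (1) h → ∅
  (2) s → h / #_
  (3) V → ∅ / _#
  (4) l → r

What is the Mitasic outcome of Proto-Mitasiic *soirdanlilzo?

hoirdanrirz

Mitasic: *soirdanlilzo > hoirdanlilzo > hoirdanlilz > hoirdanrirz  (by debuccalisation, apocope, unconditioned shift)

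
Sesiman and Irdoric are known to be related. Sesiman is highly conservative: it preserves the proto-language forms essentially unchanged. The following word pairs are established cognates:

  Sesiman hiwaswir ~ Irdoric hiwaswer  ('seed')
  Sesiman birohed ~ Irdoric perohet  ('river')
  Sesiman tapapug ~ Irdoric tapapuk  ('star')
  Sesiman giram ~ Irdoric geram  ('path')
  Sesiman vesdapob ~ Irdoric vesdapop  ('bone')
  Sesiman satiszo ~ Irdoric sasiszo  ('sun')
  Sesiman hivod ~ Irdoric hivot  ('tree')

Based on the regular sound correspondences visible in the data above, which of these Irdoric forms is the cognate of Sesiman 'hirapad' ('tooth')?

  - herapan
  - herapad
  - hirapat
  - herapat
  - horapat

hiwaswir ~ hiwaswer, birohed ~ perohet — Sesiman i corresponds to Irdoric e after a consonant, before r.
birohed ~ perohet, hivod ~ hivot — Sesiman d corresponds to Irdoric t word-finally.
Applying these to Sesiman 'hirapad':
  hirapad → herapad   (i→e after a consonant, before r)
  herapad → herapat   (d→t word-finally)
So the Irdoric cognate is 'herapat'.

herapat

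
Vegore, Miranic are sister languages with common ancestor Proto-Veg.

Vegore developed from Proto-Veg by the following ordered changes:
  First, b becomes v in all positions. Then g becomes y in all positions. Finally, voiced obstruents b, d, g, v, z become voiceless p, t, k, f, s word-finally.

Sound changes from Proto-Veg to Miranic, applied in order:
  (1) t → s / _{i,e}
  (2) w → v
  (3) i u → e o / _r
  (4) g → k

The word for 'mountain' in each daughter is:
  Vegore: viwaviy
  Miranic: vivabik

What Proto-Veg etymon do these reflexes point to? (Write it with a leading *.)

*viwabig

Position 3: Vegore has w, Miranic has v. Vegore preserves w here (none of its changes turn any other segment into w), so the proto-segment is *w.
Position 5: Vegore has v, Miranic has b. Miranic preserves b here (none of its changes turn any other segment into b), so the proto-segment is *b.
Position 7: Vegore has y, Miranic has k. Taking the neighbouring segments as reconstructed: Vegore y could go back to *g or *y; Miranic k could go back to *k or *g — the one source consistent with every daughter is *g.
Verify the candidate proto-form against each daughter:
Vegore: *viwabig > viwavig > viwaviy  (by unconditioned shift, unconditioned shift)
Miranic: *viwabig > vivabig > vivabik  (by unconditioned shift, unconditioned shift)
*viwabig is the unique common source.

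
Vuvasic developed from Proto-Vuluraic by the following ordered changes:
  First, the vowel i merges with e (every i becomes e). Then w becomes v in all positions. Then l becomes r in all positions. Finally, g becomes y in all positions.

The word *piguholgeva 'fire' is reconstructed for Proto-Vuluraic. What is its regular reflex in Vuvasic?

peyuhoryeva

Vuvasic: *piguholgeva > peguholgeva > peguhorgeva > peyuhoryeva  (by vowel merger, unconditioned shift, unconditioned shift)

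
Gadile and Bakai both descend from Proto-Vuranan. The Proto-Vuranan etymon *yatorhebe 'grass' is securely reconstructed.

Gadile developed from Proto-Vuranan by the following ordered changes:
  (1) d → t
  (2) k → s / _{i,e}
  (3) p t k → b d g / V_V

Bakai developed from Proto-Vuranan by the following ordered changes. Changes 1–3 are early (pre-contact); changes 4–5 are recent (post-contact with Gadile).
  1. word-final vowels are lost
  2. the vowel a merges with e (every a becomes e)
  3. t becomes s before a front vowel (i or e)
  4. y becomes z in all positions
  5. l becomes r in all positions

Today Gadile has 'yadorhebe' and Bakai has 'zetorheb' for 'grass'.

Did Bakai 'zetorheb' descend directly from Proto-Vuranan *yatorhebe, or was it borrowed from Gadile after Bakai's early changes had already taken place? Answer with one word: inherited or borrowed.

If inherited, *yatorhebe would pass through all of Bakai's changes:
Bakai: start from *yatorhebe.
  rule 1 (apocope): yatorhebe → yatorheb
  rule 2 (vowel merger): yatorheb → yetorheb
  rule 3: no change — yetorheb
  rule 4 (unconditioned shift): yetorheb → zetorheb
  rule 5: no change — zetorheb
  ⇒ Bakai zetorheb
If borrowed from Gadile 'yadorhebe' after the early changes, it would undergo only the recent ones:
  rule 4 (unconditioned shift): yadorhebe → zadorhebe
  rule 5 (unconditioned shift): no change (zadorhebe)
  ⇒ as a loan: zadorhebe
Bakai 'zetorheb' matches the inherited outcome exactly, so it is an inherited cognate, not a loan.

inherited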